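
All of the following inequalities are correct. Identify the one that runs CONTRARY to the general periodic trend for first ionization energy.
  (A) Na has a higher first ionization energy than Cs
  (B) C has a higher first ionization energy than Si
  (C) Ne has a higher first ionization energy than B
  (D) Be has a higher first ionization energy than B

The general trend: first ionization energy increases across a period and decreases down a group.
(A) Na (period 3, group 1) vs Cs (period 6, group 1): the stated order agrees with the simple trend.
(B) C (period 2, group 14) vs Si (period 3, group 14): the stated order agrees with the simple trend.
(C) Ne (period 2, group 18) vs B (period 2, group 13): the stated order agrees with the simple trend.
(D) Be (period 2, group 2) vs B (period 2, group 13): the stated order contradicts the simple trend.
The exception is (D): removing B's lone 2p electron is easier than breaking Be's filled 2s².

(D)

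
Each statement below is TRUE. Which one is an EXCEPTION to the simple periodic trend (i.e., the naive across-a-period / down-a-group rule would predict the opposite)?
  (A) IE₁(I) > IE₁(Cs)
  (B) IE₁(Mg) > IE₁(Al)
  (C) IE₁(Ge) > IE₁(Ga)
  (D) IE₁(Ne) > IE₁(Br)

The general trend: first ionisation energy increases across a period and decreases down a group.
(A) I (period 5, group 17) vs Cs (period 6, group 1): the stated order agrees with the simple trend.
(B) Mg (period 3, group 2) vs Al (period 3, group 13): the stated order contradicts the simple trend.
(C) Ge (period 4, group 14) vs Ga (period 4, group 13): the stated order agrees with the simple trend.
(D) Ne (period 2, group 18) vs Br (period 4, group 17): the stated order agrees with the simple trend.
The exception is (B): Al's single 3p electron is easier to remove than one from Mg's filled 3s².

(B)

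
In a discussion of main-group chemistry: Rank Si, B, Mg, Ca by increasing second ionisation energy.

Consider each +1 ion: Si⁺ still has 3 valence electrons; B⁺ still has 2 valence electrons; Mg⁺ still has 1 valence electron; Ca⁺ still has 1 valence electron.
All are still removing valence electrons, so compare the +1 ions as you would atoms: IE_2 generally rises across a period (higher Z_eff) and falls down a group (larger shell), subject to the usual subshell exceptions.
Valence configurations: Si⁺ [Ne]3s²3p¹, B⁺ [He]2s², Mg⁺ [Ne]3s¹, Ca⁺ [Ar]4s¹.
The numbers (kJ/mol): Si 1577, B 2427, Mg 1451, Ca 1145.
Overall IE_2 order: Ca < Mg < Si < B.

Ca, Mg, Si, B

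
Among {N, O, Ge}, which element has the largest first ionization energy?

N

N is in period 2, group 15; O is in period 2, group 16; Ge is in period 4, group 14.
Removing the outermost electron gets harder across a period and easier down a group.
Here both period and group differ, so the two effects have to be weighed against each other.
O > Ge: both effects reinforce here, so O is clearly the higher of the two.
N > O: this pair runs against the simple trend — see the exception note.
Note the exception: N has a higher first ionization energy than O, contrary to the simple trend — pairing an electron in O's 2p⁴ costs repulsion energy, so O ionizes more easily than half-filled N (2p³).
Tabulated first ionization energy (kJ/mol): N 1402, O 1314, Ge 762.
The largest first ionization energy among these belongs to N.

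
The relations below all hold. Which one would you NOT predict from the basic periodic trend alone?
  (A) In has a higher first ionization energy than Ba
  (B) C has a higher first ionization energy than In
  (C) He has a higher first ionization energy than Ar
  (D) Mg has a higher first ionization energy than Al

The general trend: first ionization energy increases across a period and decreases down a group.
(A) In (period 5, group 13) vs Ba (period 6, group 2): the stated order agrees with the simple trend.
(B) C (period 2, group 14) vs In (period 5, group 13): the stated order agrees with the simple trend.
(C) He (period 1, group 18) vs Ar (period 3, group 18): the stated order agrees with the simple trend.
(D) Mg (period 3, group 2) vs Al (period 3, group 13): the stated order contradicts the simple trend.
The exception is (D): Al's single 3p electron is easier to remove than one from Mg's filled 3s².

(D)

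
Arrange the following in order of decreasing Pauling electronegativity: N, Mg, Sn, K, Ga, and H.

N > H > Sn > Ga > Mg > K

EN rises left→right (higher Z_eff, smaller atoms) and falls top→bottom (larger, more shielded atoms).
These span different periods and groups, so the two trends combine.
Mg > K: relative to K, both the across-period and down-group shifts push Mg's electronegativity up.
Ga > Mg: period and group pull opposite ways; the across-period shift dominates (1.81 vs 1.31).
Sn > Ga: the two effects oppose for this pair; the across-period effect wins (1.96 vs 1.81).
H > Sn: the two effects oppose for this pair; the down-group effect wins (2.20 vs 1.96).
N > H: the two effects oppose for this pair; the across-period effect wins (3.04 vs 2.20).
Tabulated electronegativity (Pauling): H 2.20, N 3.04, Mg 1.31, K 0.82, Ga 1.81, Sn 1.96.
So from highest to lowest: N > H > Sn > Ga > Mg > K.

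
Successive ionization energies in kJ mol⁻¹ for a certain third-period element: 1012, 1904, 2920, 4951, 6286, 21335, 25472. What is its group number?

Group 15

Look for the largest jump between consecutive ionization energies: IE6/IE5 ≈ 3.4, far larger than any earlier ratio.
That jump marks the point where a core electron is being removed. So the atom has 5 valence electrons.
A main-group element with 5 valence electrons is in group 15.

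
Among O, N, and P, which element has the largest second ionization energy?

After 1 electron has been removed, what remains? O⁺ still has 5 valence electrons; N⁺ still has 4 valence electrons; P⁺ still has 4 valence electrons.
All are still removing valence electrons, so compare the +1 ions as you would atoms: IE_2 generally rises across a period (higher Z_eff) and falls down a group (larger shell), subject to the usual subshell exceptions.
Valence configurations: O⁺ [He]2s²2p³, N⁺ [He]2s²2p², P⁺ [Ne]3s²3p².
Tabulated IE_2 (kJ/mol): O 3388, N 2856, P 1907.
Hence IE_2: P < N < O.

O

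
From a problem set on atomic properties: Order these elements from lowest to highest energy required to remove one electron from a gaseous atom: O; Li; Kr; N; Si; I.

Li < Si < I < O < Kr < N

Li is in period 2, group 1; N is in period 2, group 15; O is in period 2, group 16; Si is in period 3, group 14; Kr is in period 4, group 18; I is in period 5, group 17.
Across a period the outer electron is held more tightly (higher IE₁); down a group it sits in a higher shell, more shielded, and comes off more easily.
These span different periods and groups, so the two trends combine.
Si > Li: period and group pull opposite ways; the across-period shift dominates (786 vs 520 kJ/mol).
I > Si: the two effects oppose for this pair; the across-period effect wins (1008 vs 786 kJ/mol).
O > I: period and group pull opposite ways; the down-group shift dominates (1314 vs 1008 kJ/mol).
Kr > O: the two effects oppose for this pair; the across-period effect wins (1351 vs 1314 kJ/mol).
N > Kr: the two effects oppose for this pair; the down-group effect wins (1402 vs 1351 kJ/mol).
Note the exception: N has a higher first ionization energy than O, contrary to the simple trend — pairing an electron in O's 2p⁴ costs repulsion energy, so O ionizes more easily than half-filled N (2p³).
Approximate values (kJ/mol): Li 520, N 1402, O 1314, Si 786, Kr 1351, I 1008.
So from lowest to highest: Li < Si < I < O < Kr < N.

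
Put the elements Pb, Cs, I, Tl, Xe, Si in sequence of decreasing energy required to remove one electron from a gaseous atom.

Xe, I, Si, Pb, Tl, Cs

Si is in period 3, group 14; I is in period 5, group 17; Xe is in period 5, group 18; Cs is in period 6, group 1; Tl is in period 6, group 13; Pb is in period 6, group 14.
First ionization energy rises across a period (greater Z_eff holds electrons more tightly) and falls down a group (valence electrons are farther from the nucleus).
Here both period and group differ, so the two effects have to be weighed against each other.
Tl > Cs: Tl lies to the right of Cs in period 6, so the across-period effect alone puts Tl higher.
Pb > Tl: both are in period 6; the period trend gives Pb the larger value.
Si > Pb: Si sits above Pb in group 14, so the down-group effect alone puts Si higher.
I > Si: the two effects oppose for this pair; the across-period effect wins (1008 vs 786 kJ/mol).
Xe > I: Xe lies to the right of I in period 5, so the across-period effect alone puts Xe higher.
For reference (kJ/mol): Si 786, I 1008, Xe 1170, Cs 376, Tl 589, Pb 716.
So from highest to lowest: Xe > I > Si > Pb > Tl > Cs.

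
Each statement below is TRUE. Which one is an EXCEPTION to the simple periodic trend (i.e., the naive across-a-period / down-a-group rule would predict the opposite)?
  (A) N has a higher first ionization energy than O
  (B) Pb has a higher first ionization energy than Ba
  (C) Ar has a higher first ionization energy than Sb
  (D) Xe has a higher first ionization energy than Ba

The general trend: first ionization energy increases across a period and decreases down a group.
(A) N (period 2, group 15) vs O (period 2, group 16): the stated order contradicts the simple trend.
(B) Pb (period 6, group 14) vs Ba (period 6, group 2): the stated order agrees with the simple trend.
(C) Ar (period 3, group 18) vs Sb (period 5, group 15): the stated order agrees with the simple trend.
(D) Xe (period 5, group 18) vs Ba (period 6, group 2): the stated order agrees with the simple trend.
The exception is (A): pairing an electron in O's 2p⁴ costs repulsion energy, so O ionizes more easily than half-filled N (2p³).

(A)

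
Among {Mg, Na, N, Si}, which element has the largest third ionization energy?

Mg

The third ionization energy removes an electron from the +2 ion. For each element: Mg²⁺ is the bare [Ne] core; Na²⁺ is already 1 electron into the core; N²⁺ still has 3 valence electrons; Si²⁺ still has 2 valence electrons.
Breaking into a closed-shell core is much more expensive than removing a leftover valence electron — Na and Mg have the largest IE_3 here.
Valence configurations: N²⁺ [He]2s²2p¹, Si²⁺ [Ne]3s².
The numbers (kJ/mol): Mg 7733, Na 6910, N 4578, Si 3232.
So the third ionization energies run Si < N < Na < Mg.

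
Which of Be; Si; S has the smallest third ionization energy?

Si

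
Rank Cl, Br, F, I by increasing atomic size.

Atomic radius shrinks across a period as nuclear charge pulls the same shell inward, and grows down a group as new shells are added.
All are in group 17, so atomic radius increases down the group.
So from smallest to largest: F < Cl < Br < I.

F, Cl, Br, I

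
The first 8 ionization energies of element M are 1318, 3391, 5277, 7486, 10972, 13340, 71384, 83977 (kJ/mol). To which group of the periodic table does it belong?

Group 16

Look for the largest jump between consecutive ionization energies: IE7/IE6 ≈ 5.4, far larger than any earlier ratio.
That jump marks the point where a core electron is being removed. So the atom has 6 valence electrons.
A main-group element with 6 valence electrons is in group 16.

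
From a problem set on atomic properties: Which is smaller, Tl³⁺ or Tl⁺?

Tl³⁺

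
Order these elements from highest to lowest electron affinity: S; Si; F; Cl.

F is in period 2, group 17; Si is in period 3, group 14; S is in period 3, group 16; Cl is in period 3, group 17.
Adding an electron releases more energy for atoms nearer the top right (short of the noble gases).
These span different periods and groups, so the two trends combine.
S > Si: both are in period 3; the period trend gives S the larger value.
F > S: relative to S, both the across-period and down-group shifts push F's electron affinity up.
Cl > F: this pair runs against the simple trend — see the exception note.
Note the exception: Cl has a higher electron affinity than F, contrary to the simple trend — F's small 2p subshell makes the incoming electron feel strong e⁻–e⁻ repulsion, so Cl actually releases more energy on gaining an electron.
Tabulated electron affinity (kJ/mol): F 328, Si 134, S 200, Cl 349.
So from highest to lowest: Cl > F > S > Si.

Cl > F > S > Si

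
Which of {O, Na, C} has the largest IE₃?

Consider each +2 ion: O²⁺ still has 4 valence electrons; Na²⁺ is already 1 electron into the core; C²⁺ still has 2 valence electrons.
Breaking into a closed-shell core is much more expensive than removing a leftover valence electron — Na has the largest IE_3 here.
Valence configurations: O²⁺ [He]2s²2p², C²⁺ [He]2s².
Tabulated IE_3 (kJ/mol): O 5300, Na 6910, C 4620.
So the third ionization energies run C < O < Na.

Na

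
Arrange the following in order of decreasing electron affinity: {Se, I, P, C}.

EA tends to increase across a period and decrease down a group, though the pattern is less regular than for IE or radius.
These sit on a diagonal, where the across-period and down-group effects partly cancel.
C > P: period and group pull opposite ways; the down-group shift dominates (122 vs 72 kJ/mol).
Se > C: period and group pull opposite ways; the across-period shift dominates (195 vs 122 kJ/mol).
I > Se: the two effects oppose for this pair; the across-period effect wins (295 vs 195 kJ/mol).
Tabulated electron affinity (kJ/mol): C 122, P 72, Se 195, I 295.
So from highest to lowest: I > Se > C > P.

I > Se > C > P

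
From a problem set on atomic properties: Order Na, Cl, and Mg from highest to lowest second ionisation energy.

Na > Cl > Mg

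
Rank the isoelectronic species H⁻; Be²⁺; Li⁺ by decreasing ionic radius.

H⁻, Li⁺, Be²⁺

All of these have 2 electrons, so size is governed by nuclear charge alone: the more protons, the stronger the pull on the same electron cloud, and the smaller the ion.
Nuclear charges: Be²⁺ (Z=4), Li⁺ (Z=3), H⁻ (Z=1).
Largest to smallest: H⁻ > Li⁺ > Be²⁺.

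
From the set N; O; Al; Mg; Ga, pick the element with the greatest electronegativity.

N is in period 2, group 15; O is in period 2, group 16; Mg is in period 3, group 2; Al is in period 3, group 13; Ga is in period 4, group 13.
Atoms toward the upper right of the periodic table pull bonding electrons most strongly.
Neither a single period nor a single group — weigh both effects.
Al > Mg: Al lies to the right of Mg in period 3, so the across-period effect alone puts Al higher.
Ga > Al: this pair runs against the simple trend — see the exception note.
N > Ga: both effects reinforce here, so N is clearly the higher of the two.
O > N: O lies to the right of N in period 2, so the across-period effect alone puts O higher.
Note the exception: Ga has a higher electronegativity than Al, contrary to the simple trend — poor shielding by filled d (and f) subshells raises the heavier element's effective nuclear charge more than the simple down-group trend predicts.
Tabulated electronegativity (Pauling): N 3.04, O 3.44, Mg 1.31, Al 1.61, Ga 1.81.
The greatest electronegativity among these belongs to O.

O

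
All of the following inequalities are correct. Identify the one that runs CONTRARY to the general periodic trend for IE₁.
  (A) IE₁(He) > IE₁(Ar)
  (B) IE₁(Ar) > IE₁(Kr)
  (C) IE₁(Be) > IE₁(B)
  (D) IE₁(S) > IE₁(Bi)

The general trend: IE₁ increases across a period and decreases down a group.
(A) He (period 1, group 18) vs Ar (period 3, group 18): the stated order agrees with the simple trend.
(B) Ar (period 3, group 18) vs Kr (period 4, group 18): the stated order agrees with the simple trend.
(C) Be (period 2, group 2) vs B (period 2, group 13): the stated order contradicts the simple trend.
(D) S (period 3, group 16) vs Bi (period 6, group 15): the stated order agrees with the simple trend.
The exception is (C): removing B's lone 2p electron is easier than breaking Be's filled 2s².

(C)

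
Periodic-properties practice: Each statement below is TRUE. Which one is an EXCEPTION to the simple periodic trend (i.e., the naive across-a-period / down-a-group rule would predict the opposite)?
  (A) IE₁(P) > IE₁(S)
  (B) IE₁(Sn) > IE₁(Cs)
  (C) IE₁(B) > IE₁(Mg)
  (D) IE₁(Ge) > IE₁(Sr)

(A)

The general trend: first ionization energy increases across a period and decreases down a group.
(A) P (period 3, group 15) vs S (period 3, group 16): the stated order contradicts the simple trend.
(B) Sn (period 5, group 14) vs Cs (period 6, group 1): the stated order agrees with the simple trend.
(C) B (period 2, group 13) vs Mg (period 3, group 2): the stated order agrees with the simple trend.
(D) Ge (period 4, group 14) vs Sr (period 5, group 2): the stated order agrees with the simple trend.
The exception is (A): S (3p⁴) ionizes more easily than half-filled P (3p³) because the paired 3p electron in S is pushed out by e⁻–e⁻ repulsion.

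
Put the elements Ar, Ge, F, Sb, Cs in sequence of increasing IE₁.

Cs, Ge, Sb, Ar, F

F is in period 2, group 17; Ar is in period 3, group 18; Ge is in period 4, group 14; Sb is in period 5, group 15; Cs is in period 6, group 1.
Removing the outermost electron gets harder across a period and easier down a group.
Here both period and group differ, so the two effects have to be weighed against each other.
Ge > Cs: both effects reinforce here, so Ge is clearly the higher of the two.
Sb > Ge: the two effects oppose for this pair; the across-period effect wins (831 vs 762 kJ/mol).
Ar > Sb: relative to Sb, both the across-period and down-group shifts push Ar's first ionization energy up.
F > Ar: period and group pull opposite ways; the down-group shift dominates (1681 vs 1521 kJ/mol).
Tabulated first ionization energy (kJ/mol): F 1681, Ar 1521, Ge 762, Sb 831, Cs 376.
So from lowest to highest: Cs < Ge < Sb < Ar < F.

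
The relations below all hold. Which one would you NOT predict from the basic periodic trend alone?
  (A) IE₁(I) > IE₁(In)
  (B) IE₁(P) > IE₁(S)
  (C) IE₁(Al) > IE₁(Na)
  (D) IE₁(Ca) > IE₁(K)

The general trend: IE₁ increases across a period and decreases down a group.
(A) I (period 5, group 17) vs In (period 5, group 13): the stated order agrees with the simple trend.
(B) P (period 3, group 15) vs S (period 3, group 16): the stated order contradicts the simple trend.
(C) Al (period 3, group 13) vs Na (period 3, group 1): the stated order agrees with the simple trend.
(D) Ca (period 4, group 2) vs K (period 4, group 1): the stated order agrees with the simple trend.
The exception is (B): S (3p⁴) ionizes more easily than half-filled P (3p³) because the paired 3p electron in S is pushed out by e⁻–e⁻ repulsion.

(B)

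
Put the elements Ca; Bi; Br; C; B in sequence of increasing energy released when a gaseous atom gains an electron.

Ca < B < Bi < C < Br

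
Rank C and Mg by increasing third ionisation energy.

The third ionization energy removes an electron from the +2 ion. For each element: C²⁺ still has 2 valence electrons; Mg²⁺ is the bare [Ne] core.
Core electrons are held far more tightly than valence electrons, so Mg tops the IE_3 order.
The numbers (kJ/mol): C 4620, Mg 7733.
Hence IE_3: C < Mg.

C, Mg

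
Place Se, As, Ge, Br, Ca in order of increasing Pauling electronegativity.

Ca is in period 4, group 2; Ge is in period 4, group 14; As is in period 4, group 15; Se is in period 4, group 16; Br is in period 4, group 17.
Atoms toward the upper right of the periodic table pull bonding electrons most strongly.
All lie in period 4, so electronegativity increases left to right.
So from lowest to highest: Ca < Ge < As < Se < Br.

Ca, Ge, As, Se, Br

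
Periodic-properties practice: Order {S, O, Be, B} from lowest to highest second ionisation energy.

Be < S < B < O

After 1 electron has been removed, what remains? S⁺ still has 5 valence electrons; O⁺ still has 5 valence electrons; Be⁺ still has 1 valence electron; B⁺ still has 2 valence electrons.
All are still removing valence electrons, so compare the +1 ions as you would atoms: IE_2 generally rises across a period (higher Z_eff) and falls down a group (larger shell), subject to the usual subshell exceptions.
Valence configurations: S⁺ [Ne]3s²3p³, O⁺ [He]2s²2p³, Be⁺ [He]2s¹, B⁺ [He]2s².
The numbers (kJ/mol): S 2252, O 3388, Be 1757, B 2427.
Putting it together, IE_2: Be < S < B < O.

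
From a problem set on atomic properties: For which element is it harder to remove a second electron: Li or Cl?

Li

The second ionization energy removes an electron from the +1 ion. For each element: Li⁺ is the bare [He] core; Cl⁺ still has 6 valence electrons.
Core electrons are held far more tightly than valence electrons, so Li tops the IE_2 order.
Tabulated IE_2 (kJ/mol): Li 7298, Cl 2298.
So the second ionization energies run Cl < Li.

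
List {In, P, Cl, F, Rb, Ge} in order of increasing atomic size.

F < Cl < P < Ge < In < Rb

F is in period 2, group 17; P is in period 3, group 15; Cl is in period 3, group 17; Ge is in period 4, group 14; Rb is in period 5, group 1; In is in period 5, group 13.
Moving right in a period, electrons are added to the same shell under a stronger nuclear pull, so atoms get smaller; moving down, a new shell is opened and atoms get larger.
Neither a single period nor a single group — weigh both effects.
Cl > F: they share group 17; the group trend gives Cl the larger value.
P > Cl: P lies to the left of Cl in period 3, so the across-period effect alone puts P larger.
Ge > P: relative to P, both the across-period and down-group shifts push Ge's atomic radius up.
In > Ge: relative to Ge, both the across-period and down-group shifts push In's atomic radius up.
Rb > In: both are in period 5; the period trend gives Rb the larger value.
Tabulated atomic radius (pm): F 64, P 111, Cl 99, Ge 121, Rb 210, In 142.
So from smallest to largest: F < Cl < P < Ge < In < Rb.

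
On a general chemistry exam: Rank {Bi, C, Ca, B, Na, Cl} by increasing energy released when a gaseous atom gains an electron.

B is in period 2, group 13; C is in period 2, group 14; Na is in period 3, group 1; Cl is in period 3, group 17; Ca is in period 4, group 2; Bi is in period 6, group 15.
EA tends to increase across a period and decrease down a group, though the pattern is less regular than for IE or radius.
Neither a single period nor a single group — weigh both effects.
B > Ca: both effects reinforce here, so B is clearly the higher of the two.
Na > B: this pair runs against the simple trend — see the exception note.
Bi > Na: the two effects oppose for this pair; the across-period effect wins (91 vs 53 kJ/mol).
C > Bi: the two effects oppose for this pair; the down-group effect wins (122 vs 91 kJ/mol).
Cl > C: the two effects oppose for this pair; the across-period effect wins (349 vs 122 kJ/mol).
Note the exception: Na has a higher electron affinity than B, contrary to the simple trend — B's ns²np¹ configuration gives only a small electron affinity — the sparsely filled np subshell binds an added electron weakly.
Approximate values (kJ/mol): B 27, C 122, Na 53, Cl 349, Ca 2, Bi 91.
So from lowest to highest: Ca < B < Na < Bi < C < Cl.

Ca < B < Na < Bi < C < Cl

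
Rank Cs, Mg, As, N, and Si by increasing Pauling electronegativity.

Cs < Mg < Si < As < N

Electronegativity increases across a period and decreases down a group, tracking effective nuclear charge and atomic size.
Neither a single period nor a single group — weigh both effects.
Mg > Cs: relative to Cs, both the across-period and down-group shifts push Mg's electronegativity up.
Si > Mg: Si lies to the right of Mg in period 3, so the across-period effect alone puts Si higher.
As > Si: period and group pull opposite ways; the across-period shift dominates (2.18 vs 1.90).
N > As: N sits above As in group 15, so the down-group effect alone puts N higher.
Approximate values (Pauling): N 3.04, Mg 1.31, Si 1.90, As 2.18, Cs 0.79.
So from lowest to highest: Cs < Mg < Si < As < N.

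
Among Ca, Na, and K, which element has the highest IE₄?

Na

Consider each +3 ion: Ca³⁺ is already 1 electron into the core; Na³⁺ is already 2 electrons into the core; K³⁺ is already 2 electrons into the core.
All of these are removing an electron from a noble-gas core or deeper; the smaller core (lower principal quantum number) is held far more tightly, and within a period the higher nuclear charge binds the same core more tightly.
Approximate IE_4 values (kJ/mol): Ca 6491, Na 9543, K 5877.
Hence IE_4: K < Ca < Na.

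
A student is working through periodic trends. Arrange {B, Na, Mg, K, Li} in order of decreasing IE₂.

Li > Na > K > B > Mg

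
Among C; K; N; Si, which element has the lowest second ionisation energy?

Si

The second ionization energy removes an electron from the +1 ion. For each element: C⁺ still has 3 valence electrons; K⁺ is the bare [Ar] core; N⁺ still has 4 valence electrons; Si⁺ still has 3 valence electrons.
Core electrons are held far more tightly than valence electrons, so K tops the IE_2 order.
Valence configurations: C⁺ [He]2s²2p¹, N⁺ [He]2s²2p², Si⁺ [Ne]3s²3p¹.
Tabulated IE_2 (kJ/mol): C 2353, K 3052, N 2856, Si 1577.
Putting it together, IE_2: Si < C < N < K.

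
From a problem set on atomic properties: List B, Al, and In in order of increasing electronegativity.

Al < In < B

Smaller atoms with higher effective nuclear charge are more electronegative.
All are in group 13; the group trend (electronegativity increases up the group) applies, with the exception below.
Note the exception: In has a higher electronegativity than Al, contrary to the simple trend — poor shielding by filled d (and f) subshells raises the heavier element's effective nuclear charge more than the simple down-group trend predicts.
For reference (Pauling): B 2.04, Al 1.61, In 1.78.
So from lowest to highest: Al < In < B.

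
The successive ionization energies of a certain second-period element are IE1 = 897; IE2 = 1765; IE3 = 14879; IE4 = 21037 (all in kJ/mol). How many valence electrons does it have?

Look for the largest jump between consecutive ionization energies: IE3/IE2 ≈ 8.4, far larger than any earlier ratio.
That jump marks the point where a core electron is being removed. So the atom has 2 valence electrons.

2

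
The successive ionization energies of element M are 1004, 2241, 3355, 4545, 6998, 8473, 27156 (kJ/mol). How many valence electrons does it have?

Look for the largest jump between consecutive ionization energies: IE7/IE6 ≈ 3.2, far larger than any earlier ratio.
That jump marks the point where a core electron is being removed. So the atom has 6 valence electrons.

6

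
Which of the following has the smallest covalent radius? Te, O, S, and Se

O

O is in period 2, group 16; S is in period 3, group 16; Se is in period 4, group 16; Te is in period 5, group 16.
Moving right in a period, electrons are added to the same shell under a stronger nuclear pull, so atoms get smaller; moving down, a new shell is opened and atoms get larger.
All are in group 16, so atomic radius increases down the group.
The smallest covalent radius among these belongs to O.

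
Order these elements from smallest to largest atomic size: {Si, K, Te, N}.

N < Si < Te < K

N is in period 2, group 15; Si is in period 3, group 14; K is in period 4, group 1; Te is in period 5, group 16.
Radius decreases left→right (rising Z_eff, same n) and increases top→bottom (higher n).
These span different periods and groups, so the two trends combine.
Si > N: both effects reinforce here, so Si is clearly the larger of the two.
Te > Si: the two effects oppose for this pair; the down-group effect wins (136 vs 116 pm).
K > Te: the two effects oppose for this pair; the across-period effect wins (196 vs 136 pm).
Tabulated atomic radius (pm): N 71, Si 116, K 196, Te 136.
So from smallest to largest: N < Si < Te < K.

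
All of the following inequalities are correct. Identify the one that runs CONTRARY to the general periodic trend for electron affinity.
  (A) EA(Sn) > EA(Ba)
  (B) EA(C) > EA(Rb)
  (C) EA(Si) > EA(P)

The general trend: electron affinity increases across a period and decreases down a group.
(A) Sn (period 5, group 14) vs Ba (period 6, group 2): the stated order agrees with the simple trend.
(B) C (period 2, group 14) vs Rb (period 5, group 1): the stated order agrees with the simple trend.
(C) Si (period 3, group 14) vs P (period 3, group 15): the stated order contradicts the simple trend.
The exception is (C): adding an electron to P's half-filled 3p³ is unfavourable, so Si (3p²) has the more exothermic EA.

(C)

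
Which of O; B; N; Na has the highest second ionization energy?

Consider each +1 ion: O⁺ still has 5 valence electrons; B⁺ still has 2 valence electrons; N⁺ still has 4 valence electrons; Na⁺ is the bare [Ne] core.
Breaking into a closed-shell core is much more expensive than removing a leftover valence electron — Na has the largest IE_2 here.
Valence configurations: O⁺ [He]2s²2p³, B⁺ [He]2s², N⁺ [He]2s²2p².
Tabulated IE_2 (kJ/mol): O 3388, B 2427, N 2856, Na 4562.
Putting it together, IE_2: B < N < O < Na.

Na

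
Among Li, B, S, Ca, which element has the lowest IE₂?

Ca

IE_2 is the cost of taking one more electron from the +1 cation: Li⁺ is the bare [He] core; B⁺ still has 2 valence electrons; S⁺ still has 5 valence electrons; Ca⁺ still has 1 valence electron.
Pulling an electron out of a noble-gas core costs far more than removing a remaining valence electron, so Li sits at the high end of IE_2.
Valence configurations: B⁺ [He]2s², S⁺ [Ne]3s²3p³, Ca⁺ [Ar]4s¹.
The numbers (kJ/mol): Li 7298, B 2427, S 2252, Ca 1145.
Putting it together, IE_2: Ca < S < B < Li.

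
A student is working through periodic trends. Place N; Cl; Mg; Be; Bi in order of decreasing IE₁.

N > Cl > Be > Mg > Bi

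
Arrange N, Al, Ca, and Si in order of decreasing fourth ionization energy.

Al, N, Ca, Si

IE_4 is the cost of taking one more electron from the +3 cation: N³⁺ still has 2 valence electrons; Al³⁺ is the bare [Ne] core; Ca³⁺ is already 1 electron into the core; Si³⁺ still has 1 valence electron.
Usually core removal costs more than valence removal, but here the competition is close: a tightly held n=2 valence electron can cost more to remove than an n=3 core electron, so the actual values have to decide it.
Valence configurations: N³⁺ [He]2s², Si³⁺ [Ne]3s¹.
Tabulated IE_4 (kJ/mol): N 7475, Al 11577, Ca 6491, Si 4356.
Overall IE_4 order: Si < Ca < N < Al.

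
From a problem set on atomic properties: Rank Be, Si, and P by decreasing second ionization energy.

After 1 electron has been removed, what remains? Be⁺ still has 1 valence electron; Si⁺ still has 3 valence electrons; P⁺ still has 4 valence electrons.
All are still removing valence electrons, so compare the +1 ions as you would atoms: IE_2 generally rises across a period (higher Z_eff) and falls down a group (larger shell), subject to the usual subshell exceptions.
Valence configurations: Be⁺ [He]2s¹, Si⁺ [Ne]3s²3p¹, P⁺ [Ne]3s²3p².
Approximate IE_2 values (kJ/mol): Be 1757, Si 1577, P 1907.
Overall IE_2 order: Si < Be < P.

P > Be > Si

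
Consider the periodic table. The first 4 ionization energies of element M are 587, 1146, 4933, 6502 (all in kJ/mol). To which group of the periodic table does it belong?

Look for the largest jump between consecutive ionization energies: IE3/IE2 ≈ 4.3, far larger than any earlier ratio.
That jump marks the point where a core electron is being removed. So the atom has 2 valence electrons.
A main-group element with 2 valence electrons is in group 2.

Group 2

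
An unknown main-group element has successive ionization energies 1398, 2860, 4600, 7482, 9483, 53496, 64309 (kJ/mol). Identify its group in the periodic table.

Group 15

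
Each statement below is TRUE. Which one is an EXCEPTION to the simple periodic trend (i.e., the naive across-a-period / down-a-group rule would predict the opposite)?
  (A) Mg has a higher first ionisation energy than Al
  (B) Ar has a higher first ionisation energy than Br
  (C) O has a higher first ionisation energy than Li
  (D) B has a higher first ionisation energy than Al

The general trend: first ionisation energy increases across a period and decreases down a group.
(A) Mg (period 3, group 2) vs Al (period 3, group 13): the stated order contradicts the simple trend.
(B) Ar (period 3, group 18) vs Br (period 4, group 17): the stated order agrees with the simple trend.
(C) O (period 2, group 16) vs Li (period 2, group 1): the stated order agrees with the simple trend.
(D) B (period 2, group 13) vs Al (period 3, group 13): the stated order agrees with the simple trend.
The exception is (A): Al's single 3p electron is easier to remove than one from Mg's filled 3s².

(A)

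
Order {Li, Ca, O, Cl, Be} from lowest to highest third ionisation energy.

Cl < Ca < O < Li < Be

IE_3 is the cost of taking one more electron from the +2 cation: Li²⁺ is already 1 electron into the core; Ca²⁺ is the bare [Ar] core; O²⁺ still has 4 valence electrons; Cl²⁺ still has 5 valence electrons; Be²⁺ is the bare [He] core.
Usually core removal costs more than valence removal, but here the competition is close: a tightly held n=2 valence electron can cost more to remove than an n=3 core electron, so the actual values have to decide it.
Valence configurations: O²⁺ [He]2s²2p², Cl²⁺ [Ne]3s²3p³.
The numbers (kJ/mol): Li 11815, Ca 4912, O 5300, Cl 3822, Be 14849.
Putting it together, IE_3: Cl < Ca < O < Li < Be.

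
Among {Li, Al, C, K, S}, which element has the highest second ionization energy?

The second ionization energy removes an electron from the +1 ion. For each element: Li⁺ is the bare [He] core; Al⁺ still has 2 valence electrons; C⁺ still has 3 valence electrons; K⁺ is the bare [Ar] core; S⁺ still has 5 valence electrons.
Pulling an electron out of a noble-gas core costs far more than removing a remaining valence electron, so K and Li sit at the high end of IE_2.
Valence configurations: Al⁺ [Ne]3s², C⁺ [He]2s²2p¹, S⁺ [Ne]3s²3p³.
Approximate IE_2 values (kJ/mol): Li 7298, Al 1817, C 2353, K 3052, S 2252.
So the second ionization energies run Al < S < C < K < Li.

Li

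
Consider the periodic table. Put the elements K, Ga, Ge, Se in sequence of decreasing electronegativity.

K is in period 4, group 1; Ga is in period 4, group 13; Ge is in period 4, group 14; Se is in period 4, group 16.
EN rises left→right (higher Z_eff, smaller atoms) and falls top→bottom (larger, more shielded atoms).
All lie in period 4, so electronegativity increases left to right.
So from highest to lowest: Se > Ge > Ga > K.

Se > Ge > Ga > K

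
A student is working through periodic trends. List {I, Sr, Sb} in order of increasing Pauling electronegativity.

Sr < Sb < I

Sr is in period 5, group 2; Sb is in period 5, group 15; I is in period 5, group 17.
Electronegativity increases across a period and decreases down a group, tracking effective nuclear charge and atomic size.
All lie in period 5, so electronegativity increases left to right.
So from lowest to highest: Sr < Sb < I.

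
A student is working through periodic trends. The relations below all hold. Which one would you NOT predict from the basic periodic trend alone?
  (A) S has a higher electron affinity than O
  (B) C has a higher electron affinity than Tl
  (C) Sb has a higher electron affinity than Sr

(A)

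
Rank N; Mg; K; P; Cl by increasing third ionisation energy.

Consider each +2 ion: N²⁺ still has 3 valence electrons; Mg²⁺ is the bare [Ne] core; K²⁺ is already 1 electron into the core; P²⁺ still has 3 valence electrons; Cl²⁺ still has 5 valence electrons.
Usually core removal costs more than valence removal, but here the competition is close: a tightly held n=2 valence electron can cost more to remove than an n=3 core electron, so the actual values have to decide it.
Valence configurations: N²⁺ [He]2s²2p¹, P²⁺ [Ne]3s²3p¹, Cl²⁺ [Ne]3s²3p³.
Approximate IE_3 values (kJ/mol): N 4578, Mg 7733, K 4420, P 2914, Cl 3822.
Overall IE_3 order: P < Cl < K < N < Mg.

P, Cl, K, N, Mg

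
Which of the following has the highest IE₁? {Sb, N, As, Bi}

N

N is in period 2, group 15; As is in period 4, group 15; Sb is in period 5, group 15; Bi is in period 6, group 15.
Across a period the outer electron is held more tightly (higher IE₁); down a group it sits in a higher shell, more shielded, and comes off more easily.
All are in group 15, so first ionization energy increases up the group.
The highest IE₁ among these belongs to N.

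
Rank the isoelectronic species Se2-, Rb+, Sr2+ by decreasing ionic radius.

Se2-, Rb+, Sr2+

All of these have 36 electrons, so size is governed by nuclear charge alone: the more protons, the stronger the pull on the same electron cloud, and the smaller the ion.
Nuclear charges: Sr2+ (Z=38), Rb+ (Z=37), Se2- (Z=34).
Largest to smallest: Se2- > Rb+ > Sr2+.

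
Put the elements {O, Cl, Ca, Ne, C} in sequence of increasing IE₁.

C is in period 2, group 14; O is in period 2, group 16; Ne is in period 2, group 18; Cl is in period 3, group 17; Ca is in period 4, group 2.
Across a period the outer electron is held more tightly (higher IE₁); down a group it sits in a higher shell, more shielded, and comes off more easily.
Neither a single period nor a single group — weigh both effects.
C > Ca: both effects reinforce here, so C is clearly the higher of the two.
Cl > C: period and group pull opposite ways; the across-period shift dominates (1251 vs 1086 kJ/mol).
O > Cl: period and group pull opposite ways; the down-group shift dominates (1314 vs 1251 kJ/mol).
Ne > O: Ne lies to the right of O in period 2, so the across-period effect alone puts Ne higher.
For reference (kJ/mol): C 1086, O 1314, Ne 2081, Cl 1251, Ca 590.
So from lowest to highest: Ca < C < Cl < O < Ne.

Ca, C, Cl, O, Ne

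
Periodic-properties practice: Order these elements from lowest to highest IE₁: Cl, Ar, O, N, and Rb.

Rb, Cl, O, N, Ar

N is in period 2, group 15; O is in period 2, group 16; Cl is in period 3, group 17; Ar is in period 3, group 18; Rb is in period 5, group 1.
Across a period the outer electron is held more tightly (higher IE₁); down a group it sits in a higher shell, more shielded, and comes off more easily.
These span different periods and groups, so the two trends combine.
Cl > Rb: relative to Rb, both the across-period and down-group shifts push Cl's first ionization energy up.
O > Cl: the two effects oppose for this pair; the down-group effect wins (1314 vs 1251 kJ/mol).
N > O: this pair runs against the simple trend — see the exception note.
Ar > N: the two effects oppose for this pair; the across-period effect wins (1521 vs 1402 kJ/mol).
Note the exception: N has a higher first ionization energy than O, contrary to the simple trend — pairing an electron in O's 2p⁴ costs repulsion energy, so O ionizes more easily than half-filled N (2p³).
Approximate values (kJ/mol): N 1402, O 1314, Cl 1251, Ar 1521, Rb 403.
So from lowest to highest: Rb < Cl < O < N < Ar.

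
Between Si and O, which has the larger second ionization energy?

After 1 electron has been removed, what remains? Si⁺ still has 3 valence electrons; O⁺ still has 5 valence electrons.
All are still removing valence electrons, so compare the +1 ions as you would atoms: IE_2 generally rises across a period (higher Z_eff) and falls down a group (larger shell), subject to the usual subshell exceptions.
Valence configurations: Si⁺ [Ne]3s²3p¹, O⁺ [He]2s²2p³.
Approximate IE_2 values (kJ/mol): Si 1577, O 3388.
Overall IE_2 order: Si < O.

O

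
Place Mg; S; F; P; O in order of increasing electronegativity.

Mg < P < S < O < F

O is in period 2, group 16; F is in period 2, group 17; Mg is in period 3, group 2; P is in period 3, group 15; S is in period 3, group 16.
Atoms toward the upper right of the periodic table pull bonding electrons most strongly.
Neither a single period nor a single group — weigh both effects.
P > Mg: both are in period 3; the period trend gives P the larger value.
S > P: both are in period 3; the period trend gives S the larger value.
O > S: O sits above S in group 16, so the down-group effect alone puts O higher.
F > O: both are in period 2; the period trend gives F the larger value.
Tabulated electronegativity (Pauling): O 3.44, F 3.98, Mg 1.31, P 2.19, S 2.58.
So from lowest to highest: Mg < P < S < O < F.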